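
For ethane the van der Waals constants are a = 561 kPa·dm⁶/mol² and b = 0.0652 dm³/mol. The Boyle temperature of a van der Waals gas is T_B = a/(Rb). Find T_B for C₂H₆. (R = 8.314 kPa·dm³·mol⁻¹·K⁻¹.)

T_B ≈ 1035 K

For a van der Waals gas the second virial coefficient B₂ = b − a/(RT) vanishes at T_B = a/(Rb).
T_B = 561/(8.314×0.0652) = 561/0.54207 = 1035 K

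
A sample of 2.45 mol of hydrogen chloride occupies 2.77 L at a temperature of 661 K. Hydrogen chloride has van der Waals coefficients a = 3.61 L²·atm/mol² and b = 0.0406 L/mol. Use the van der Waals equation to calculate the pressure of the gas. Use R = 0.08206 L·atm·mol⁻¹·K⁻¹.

P ≈ 46.94 atm

P = nRT/(V − nb) − a n²/V²
nRT/(V − nb) = (2.45)(0.08206)(661)/(2.77 − 2.45×0.0406) = 132.89/2.6705 = 49.762 atm
a n²/V² = (3.61)(2.45)²/(2.77)² = 2.8241 atm
P = 49.762 − 2.8241 = 46.94 atm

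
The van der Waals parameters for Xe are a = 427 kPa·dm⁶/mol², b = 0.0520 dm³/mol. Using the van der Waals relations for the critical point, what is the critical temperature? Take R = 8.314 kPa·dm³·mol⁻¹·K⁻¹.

For a van der Waals gas, T_c = 8a/(27Rb).
T_c = 8×427/(27×8.314×0.0520) = 3416.0/11.673 = 292.6 K

T_c ≈ 292.6 K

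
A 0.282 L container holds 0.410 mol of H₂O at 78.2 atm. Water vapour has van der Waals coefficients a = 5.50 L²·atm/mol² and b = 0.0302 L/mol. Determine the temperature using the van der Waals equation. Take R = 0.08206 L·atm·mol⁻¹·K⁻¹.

T ≈ 719.8 K

T = (P + a n²/V²)(V − nb)/(nR)
P + a n²/V² = 78.2 + (5.50)(0.410)²/(0.282)² = 89.826 atm
V − nb = 0.282 − (0.410)(0.0302) = 0.26962 L
T = (89.826)(0.26962)/((0.410)(0.08206)) = 719.8 K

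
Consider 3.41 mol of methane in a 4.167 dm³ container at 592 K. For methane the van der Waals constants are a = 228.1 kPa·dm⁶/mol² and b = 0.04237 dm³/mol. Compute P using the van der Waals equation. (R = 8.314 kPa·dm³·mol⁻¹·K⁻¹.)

P = nRT/(V − nb) − a n²/V²
nRT/(V − nb) = (3.41)(8.314)(592)/(4.167 − 3.41×0.04237) = 16784/4.0225 = 4172.5 kPa
a n²/V² = (228.1)(3.41)²/(4.167)² = 152.75 kPa
P = 4172.5 − 152.75 = 4020 kPa

P ≈ 4020 kPa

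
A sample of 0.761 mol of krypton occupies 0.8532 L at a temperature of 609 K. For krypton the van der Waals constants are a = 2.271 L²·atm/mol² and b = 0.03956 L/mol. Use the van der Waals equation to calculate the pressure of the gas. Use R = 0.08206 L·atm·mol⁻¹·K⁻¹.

P = nRT/(V − nb) − a n²/V²
nRT/(V − nb) = (0.761)(0.08206)(609)/(0.8532 − 0.761×0.03956) = 38.031/0.82309 = 46.205 atm
a n²/V² = (2.271)(0.761)²/(0.8532)² = 1.8067 atm
P = 46.205 − 1.8067 = 44.40 atm

P ≈ 44.40 atm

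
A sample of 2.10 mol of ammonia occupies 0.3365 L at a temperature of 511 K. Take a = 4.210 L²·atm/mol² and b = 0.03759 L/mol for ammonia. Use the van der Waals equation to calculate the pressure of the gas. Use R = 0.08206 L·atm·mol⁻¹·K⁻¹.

P = nRT/(V − nb) − a n²/V²
nRT/(V − nb) = (2.10)(0.08206)(511)/(0.3365 − 2.10×0.03759) = 88.059/0.25756 = 341.90 atm
a n²/V² = (4.210)(2.10)²/(0.3365)² = 163.96 atm
P = 341.90 − 163.96 = 177.9 atm

P ≈ 177.9 atm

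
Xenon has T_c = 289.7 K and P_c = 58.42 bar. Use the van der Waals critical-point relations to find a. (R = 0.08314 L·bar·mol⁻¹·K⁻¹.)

a ≈ 4.189 L²·bar/mol²

From T_c = 8a/(27Rb) and P_c = a/(27b²): a = 27 R² T_c²/(64 P_c).
a = 27×(0.08314)²×(289.7)²/(64×58.42) = 15663/3738.9 = 4.189 L²·bar/mol²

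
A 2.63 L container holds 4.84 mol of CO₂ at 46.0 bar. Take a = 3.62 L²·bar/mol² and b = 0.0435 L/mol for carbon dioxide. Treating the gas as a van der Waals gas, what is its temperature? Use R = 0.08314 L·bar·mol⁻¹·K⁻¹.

T ≈ 350.3 K

T = (P + a n²/V²)(V − nb)/(nR)
P + a n²/V² = 46.0 + (3.62)(4.84)²/(2.63)² = 58.260 bar
V − nb = 2.63 − (4.84)(0.0435) = 2.4195 L
T = (58.260)(2.4195)/((4.84)(0.08314)) = 350.3 K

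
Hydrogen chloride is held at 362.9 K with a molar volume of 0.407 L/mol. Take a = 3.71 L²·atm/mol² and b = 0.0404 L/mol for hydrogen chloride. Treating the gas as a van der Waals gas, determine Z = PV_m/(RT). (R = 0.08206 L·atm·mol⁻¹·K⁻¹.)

P = RT/(V_m − b) − a/V_m² = (0.08206)(362.9)/(0.407 − 0.0404) − 3.71/(0.407)²
  = 29.780/0.36660 − 22.397 = 81.233 − 22.397 = 58.836 atm
Z = PV_m/(RT) = (58.836)(0.407)/((0.08206)(362.9)) = 23.946/29.780 = 0.8041

Z ≈ 0.8041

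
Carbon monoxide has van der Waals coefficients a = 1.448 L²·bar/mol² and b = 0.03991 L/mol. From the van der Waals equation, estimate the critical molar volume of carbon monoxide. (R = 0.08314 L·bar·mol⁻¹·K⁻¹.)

V_m,c ≈ 0.1197 L/mol

For a van der Waals gas, V_m,c = 3b.
V_m,c = 3×0.03991 = 0.1197 L/mol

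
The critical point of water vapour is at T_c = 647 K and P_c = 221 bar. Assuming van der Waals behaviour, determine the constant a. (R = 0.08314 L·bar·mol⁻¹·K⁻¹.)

a ≈ 5.524 L²·bar/mol²

From T_c = 8a/(27Rb) and P_c = a/(27b²): a = 27 R² T_c²/(64 P_c).
a = 27×(0.08314)²×(647)²/(64×221) = 78125/14144 = 5.524 L²·bar/mol²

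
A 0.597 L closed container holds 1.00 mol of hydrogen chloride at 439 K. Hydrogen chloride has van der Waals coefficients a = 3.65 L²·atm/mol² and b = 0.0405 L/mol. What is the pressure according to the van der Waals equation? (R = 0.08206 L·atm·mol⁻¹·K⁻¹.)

P = nRT/(V − nb) − a n²/V²
nRT/(V − nb) = (1.00)(0.08206)(439)/(0.597 − 1.00×0.0405) = 36.024/0.55650 = 64.733 atm
a n²/V² = (3.65)(1.00)²/(0.597)² = 10.241 atm
P = 64.733 − 10.241 = 54.49 atm

P ≈ 54.49 atm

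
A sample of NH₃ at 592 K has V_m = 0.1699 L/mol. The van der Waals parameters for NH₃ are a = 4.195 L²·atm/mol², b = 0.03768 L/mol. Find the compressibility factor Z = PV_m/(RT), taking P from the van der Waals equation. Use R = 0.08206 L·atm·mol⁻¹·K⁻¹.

P = RT/(V_m − b) − a/V_m² = (0.08206)(592)/(0.1699 − 0.03768) − 4.195/(0.1699)²
  = 48.580/0.13222 − 145.33 = 367.42 − 145.33 = 222.09 atm
Z = PV_m/(RT) = (222.09)(0.1699)/((0.08206)(592)) = 37.733/48.580 = 0.7767

Z ≈ 0.7767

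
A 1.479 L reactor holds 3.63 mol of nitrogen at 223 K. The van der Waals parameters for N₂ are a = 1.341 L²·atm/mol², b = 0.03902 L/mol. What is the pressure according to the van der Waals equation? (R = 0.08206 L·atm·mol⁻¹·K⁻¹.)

P = nRT/(V − nb) − a n²/V²
nRT/(V − nb) = (3.63)(0.08206)(223)/(1.479 − 3.63×0.03902) = 66.427/1.3374 = 49.669 atm
a n²/V² = (1.341)(3.63)²/(1.479)² = 8.0780 atm
P = 49.669 − 8.0780 = 41.59 atm

P ≈ 41.59 atm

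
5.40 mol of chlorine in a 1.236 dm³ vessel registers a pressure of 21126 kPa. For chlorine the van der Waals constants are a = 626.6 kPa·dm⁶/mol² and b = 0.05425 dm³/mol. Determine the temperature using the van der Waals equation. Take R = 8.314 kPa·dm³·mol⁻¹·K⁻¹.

T ≈ 695.0 K

T = (P + a n²/V²)(V − nb)/(nR)
P + a n²/V² = 21126 + (626.6)(5.40)²/(1.236)² = 33086 kPa
V − nb = 1.236 − (5.40)(0.05425) = 0.94305 dm³
T = (33086)(0.94305)/((5.40)(8.314)) = 695.0 K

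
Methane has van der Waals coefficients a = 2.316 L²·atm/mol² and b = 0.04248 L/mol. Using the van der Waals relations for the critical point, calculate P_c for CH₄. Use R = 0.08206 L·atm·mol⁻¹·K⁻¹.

For a van der Waals gas, P_c = a/(27b²).
P_c = 2.316/(27×(0.04248)²) = 2.316/0.048723 = 47.53 atm

P_c ≈ 47.53 atm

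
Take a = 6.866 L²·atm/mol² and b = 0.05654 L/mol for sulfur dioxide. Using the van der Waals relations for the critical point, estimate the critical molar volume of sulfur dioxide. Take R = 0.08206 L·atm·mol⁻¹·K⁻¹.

For a van der Waals gas, V_m,c = 3b.
V_m,c = 3×0.05654 = 0.1696 L/mol

V_m,c ≈ 0.1696 L/mol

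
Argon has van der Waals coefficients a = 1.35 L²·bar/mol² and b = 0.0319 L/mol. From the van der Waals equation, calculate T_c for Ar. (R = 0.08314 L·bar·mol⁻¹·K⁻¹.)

T_c ≈ 150.8 K

For a van der Waals gas, T_c = 8a/(27Rb).
T_c = 8×1.35/(27×0.08314×0.0319) = 10.800/0.071608 = 150.8 K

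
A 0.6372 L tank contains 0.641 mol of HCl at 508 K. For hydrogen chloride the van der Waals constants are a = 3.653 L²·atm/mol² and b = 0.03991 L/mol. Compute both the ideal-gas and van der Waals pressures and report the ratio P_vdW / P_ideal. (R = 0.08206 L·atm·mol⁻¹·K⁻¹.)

P_vdW / P_ideal ≈ 0.9537

Ideal: P_ideal = nRT/V = (0.641)(0.08206)(508)/0.6372 = 41.9351 atm
vdW: P = nRT/(V − nb) − a n²/V² = 26.7210/0.611618 − 1.50095/0.406024 = 43.6890 − 3.69670 = 39.9923 atm
Ratio = 39.9923/41.9351 = 0.9537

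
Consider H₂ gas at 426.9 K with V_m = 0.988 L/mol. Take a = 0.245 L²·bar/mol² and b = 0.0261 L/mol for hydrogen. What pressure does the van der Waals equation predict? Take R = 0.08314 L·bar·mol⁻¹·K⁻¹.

P ≈ 36.65 bar

P = RT/(V_m − b) − a/V_m²
RT/(V_m − b) = (0.08314)(426.9)/(0.988 − 0.0261) = 35.492/0.96190 = 36.898 bar
a/V_m² = 0.245/(0.988)² = 0.25099 bar
P = 36.898 − 0.25099 = 36.65 bar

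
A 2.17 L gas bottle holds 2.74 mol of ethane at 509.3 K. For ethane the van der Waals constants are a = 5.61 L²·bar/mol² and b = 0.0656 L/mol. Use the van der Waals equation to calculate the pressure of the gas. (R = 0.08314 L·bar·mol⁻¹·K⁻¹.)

P ≈ 49.35 bar

P = nRT/(V − nb) − a n²/V²
nRT/(V − nb) = (2.74)(0.08314)(509.3)/(2.17 − 2.74×0.0656) = 116.02/1.9903 = 58.293 bar
a n²/V² = (5.61)(2.74)²/(2.17)² = 8.9443 bar
P = 58.293 − 8.9443 = 49.35 bar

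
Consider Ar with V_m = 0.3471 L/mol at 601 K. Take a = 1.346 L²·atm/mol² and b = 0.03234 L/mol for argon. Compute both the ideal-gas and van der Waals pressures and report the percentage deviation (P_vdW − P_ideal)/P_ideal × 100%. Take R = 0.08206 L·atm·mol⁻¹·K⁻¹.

Ideal: P_ideal = RT/V_m = (0.08206)(601)/0.3471 = 142.086 atm
vdW: P = RT/(V_m − b) − a/V_m² = 49.3181/0.314760 − 1.346/0.120478 = 156.685 − 11.1722 = 145.513 atm
% deviation = (145.513 − 142.086)/142.086 × 100% = 2.41%

2.41 %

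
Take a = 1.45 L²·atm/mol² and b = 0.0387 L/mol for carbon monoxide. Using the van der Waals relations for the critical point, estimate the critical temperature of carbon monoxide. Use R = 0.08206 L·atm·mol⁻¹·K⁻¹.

T_c ≈ 135.3 K

For a van der Waals gas, T_c = 8a/(27Rb).
T_c = 8×1.45/(27×0.08206×0.0387) = 11.600/0.085744 = 135.3 K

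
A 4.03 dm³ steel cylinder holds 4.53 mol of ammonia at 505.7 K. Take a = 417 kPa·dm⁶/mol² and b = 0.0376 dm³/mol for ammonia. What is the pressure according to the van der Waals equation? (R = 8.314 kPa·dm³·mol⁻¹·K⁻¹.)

P ≈ 4408 kPa

P = nRT/(V − nb) − a n²/V²
nRT/(V − nb) = (4.53)(8.314)(505.7)/(4.03 − 4.53×0.0376) = 19046/3.8597 = 4934.6 kPa
a n²/V² = (417)(4.53)²/(4.03)² = 526.89 kPa
P = 4934.6 − 526.89 = 4408 kPa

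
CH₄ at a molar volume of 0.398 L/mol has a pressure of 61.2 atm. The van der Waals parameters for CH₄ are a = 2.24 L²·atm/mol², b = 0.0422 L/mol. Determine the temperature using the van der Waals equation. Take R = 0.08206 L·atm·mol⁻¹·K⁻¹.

T ≈ 326.7 K

T = (P + a/V_m²)(V_m − b)/R
P + a/V_m² = 61.2 + 2.24/(0.398)² = 75.341 atm
V_m − b = 0.398 − 0.0422 = 0.35580 L/mol
T = (75.341)(0.35580)/0.08206 = 326.7 K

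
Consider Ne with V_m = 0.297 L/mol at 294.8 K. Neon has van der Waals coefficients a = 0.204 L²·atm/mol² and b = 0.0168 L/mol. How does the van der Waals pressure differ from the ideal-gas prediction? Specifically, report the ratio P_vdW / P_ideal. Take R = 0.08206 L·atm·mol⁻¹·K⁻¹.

Ideal: P_ideal = RT/V_m = (0.08206)(294.8)/0.297 = 81.4521 atm
vdW: P = RT/(V_m − b) − a/V_m² = 24.1913/0.280200 − 0.204/0.0882090 = 86.3358 − 2.31269 = 84.0231 atm
Ratio = 84.0231/81.4521 = 1.032

P_vdW / P_ideal ≈ 1.032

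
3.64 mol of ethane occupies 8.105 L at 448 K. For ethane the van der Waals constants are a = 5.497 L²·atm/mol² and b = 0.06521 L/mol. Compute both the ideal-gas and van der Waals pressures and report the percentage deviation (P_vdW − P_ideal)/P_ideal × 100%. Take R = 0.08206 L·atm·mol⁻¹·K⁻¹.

Ideal: P_ideal = nRT/V = (3.64)(0.08206)(448)/8.105 = 16.5104 atm
vdW: P = nRT/(V − nb) − a n²/V² = 133.817/7.86764 − 72.8331/65.6910 = 17.0085 − 1.10872 = 15.8998 atm
% deviation = (15.8998 − 16.5104)/16.5104 × 100% = -3.70%

-3.70 %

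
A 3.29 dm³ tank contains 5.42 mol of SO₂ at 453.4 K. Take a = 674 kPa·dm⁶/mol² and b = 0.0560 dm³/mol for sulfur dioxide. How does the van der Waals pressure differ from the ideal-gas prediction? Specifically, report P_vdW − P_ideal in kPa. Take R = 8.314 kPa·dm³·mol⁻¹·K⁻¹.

ΔP ≈ -1198 kPa

Ideal: P_ideal = nRT/V = (5.42)(8.314)(453.4)/3.29 = 6210.05 kPa
vdW: P = nRT/(V − nb) − a n²/V² = 20431.1/2.98648 − 19799.7/10.8241 = 6841.20 − 1829.22 = 5011.98 kPa
ΔP = 5011.98 − 6210.05 = -1198 kPa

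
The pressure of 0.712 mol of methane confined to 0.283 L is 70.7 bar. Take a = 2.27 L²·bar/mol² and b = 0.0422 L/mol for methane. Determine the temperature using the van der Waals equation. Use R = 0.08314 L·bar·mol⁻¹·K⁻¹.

T = (P + a n²/V²)(V − nb)/(nR)
P + a n²/V² = 70.7 + (2.27)(0.712)²/(0.283)² = 85.069 bar
V − nb = 0.283 − (0.712)(0.0422) = 0.25295 L
T = (85.069)(0.25295)/((0.712)(0.08314)) = 363.5 K

T ≈ 363.5 K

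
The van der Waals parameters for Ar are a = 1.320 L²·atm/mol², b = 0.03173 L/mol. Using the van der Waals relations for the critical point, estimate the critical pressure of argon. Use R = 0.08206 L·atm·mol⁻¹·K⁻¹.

P_c ≈ 48.56 atm

For a van der Waals gas, P_c = a/(27b²).
P_c = 1.320/(27×(0.03173)²) = 1.320/0.027183 = 48.56 atm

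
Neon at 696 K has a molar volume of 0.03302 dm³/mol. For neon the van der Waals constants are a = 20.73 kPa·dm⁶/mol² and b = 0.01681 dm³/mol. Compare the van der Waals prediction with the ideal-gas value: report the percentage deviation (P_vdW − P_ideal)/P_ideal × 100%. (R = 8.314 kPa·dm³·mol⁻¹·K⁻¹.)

92.85 %

Ideal: P_ideal = RT/V_m = (8.314)(696)/0.03302 = 175244 kPa
vdW: P = RT/(V_m − b) − a/V_m² = 5786.54/0.0162100 − 20.73/0.00109032 = 356973 − 19012.8 = 337960 kPa
% deviation = (337960 − 175244)/175244 × 100% = 92.85%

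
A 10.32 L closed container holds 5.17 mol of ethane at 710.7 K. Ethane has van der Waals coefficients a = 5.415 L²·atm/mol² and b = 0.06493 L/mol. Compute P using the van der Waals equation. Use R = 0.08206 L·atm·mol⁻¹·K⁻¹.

P = nRT/(V − nb) − a n²/V²
nRT/(V − nb) = (5.17)(0.08206)(710.7)/(10.32 − 5.17×0.06493) = 301.51/9.9843 = 30.198 atm
a n²/V² = (5.415)(5.17)²/(10.32)² = 1.3590 atm
P = 30.198 − 1.3590 = 28.84 atm

P ≈ 28.84 atm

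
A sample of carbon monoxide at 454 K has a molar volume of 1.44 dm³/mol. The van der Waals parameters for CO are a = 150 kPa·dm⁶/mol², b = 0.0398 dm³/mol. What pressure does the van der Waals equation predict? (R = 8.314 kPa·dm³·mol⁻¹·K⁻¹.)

P ≈ 2623 kPa

P = RT/(V_m − b) − a/V_m²
RT/(V_m − b) = (8.314)(454)/(1.44 − 0.0398) = 3774.6/1.4002 = 2695.8 kPa
a/V_m² = 150/(1.44)² = 72.338 kPa
P = 2695.8 − 72.338 = 2623 kPa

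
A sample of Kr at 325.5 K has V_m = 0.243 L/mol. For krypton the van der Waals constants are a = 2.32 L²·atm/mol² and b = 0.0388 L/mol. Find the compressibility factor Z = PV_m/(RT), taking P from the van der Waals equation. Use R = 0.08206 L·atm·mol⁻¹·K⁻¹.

P = RT/(V_m − b) − a/V_m² = (0.08206)(325.5)/(0.243 − 0.0388) − 2.32/(0.243)²
  = 26.711/0.20420 − 39.289 = 130.81 − 39.289 = 91.52 atm
Z = PV_m/(RT) = (91.52)(0.243)/((0.08206)(325.5)) = 22.239/26.711 = 0.8326

Z ≈ 0.8326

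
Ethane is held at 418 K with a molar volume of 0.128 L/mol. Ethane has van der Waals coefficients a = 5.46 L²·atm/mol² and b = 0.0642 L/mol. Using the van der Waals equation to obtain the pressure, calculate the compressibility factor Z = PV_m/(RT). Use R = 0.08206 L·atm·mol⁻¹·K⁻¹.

Z ≈ 0.7627

P = RT/(V_m − b) − a/V_m² = (0.08206)(418)/(0.128 − 0.0642) − 5.46/(0.128)²
  = 34.301/0.063800 − 333.25 = 537.63 − 333.25 = 204.38 atm
Z = PV_m/(RT) = (204.38)(0.128)/((0.08206)(418)) = 26.161/34.301 = 0.7627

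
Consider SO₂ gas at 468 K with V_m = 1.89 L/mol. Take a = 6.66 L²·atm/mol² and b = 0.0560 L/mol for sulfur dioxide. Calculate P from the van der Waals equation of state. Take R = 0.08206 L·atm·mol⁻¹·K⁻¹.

P = RT/(V_m − b) − a/V_m²
RT/(V_m − b) = (0.08206)(468)/(1.89 − 0.0560) = 38.404/1.8340 = 20.940 atm
a/V_m² = 6.66/(1.89)² = 1.8644 atm
P = 20.940 − 1.8644 = 19.08 atm

P ≈ 19.08 atm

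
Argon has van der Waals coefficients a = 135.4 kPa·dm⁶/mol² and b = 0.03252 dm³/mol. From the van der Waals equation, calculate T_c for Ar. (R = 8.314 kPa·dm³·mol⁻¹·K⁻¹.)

For a van der Waals gas, T_c = 8a/(27Rb).
T_c = 8×135.4/(27×8.314×0.03252) = 1083.2/7.3000 = 148.4 K

T_c ≈ 148.4 K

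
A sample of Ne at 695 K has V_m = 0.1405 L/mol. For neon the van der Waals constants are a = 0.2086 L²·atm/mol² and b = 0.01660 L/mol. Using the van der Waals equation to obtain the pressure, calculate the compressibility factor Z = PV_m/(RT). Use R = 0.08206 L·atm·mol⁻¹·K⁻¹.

Z ≈ 1.108

P = RT/(V_m − b) − a/V_m² = (0.08206)(695)/(0.1405 − 0.01660) − 0.2086/(0.1405)²
  = 57.032/0.12390 − 10.567 = 460.31 − 10.567 = 449.74 atm
Z = PV_m/(RT) = (449.74)(0.1405)/((0.08206)(695)) = 63.188/57.032 = 1.108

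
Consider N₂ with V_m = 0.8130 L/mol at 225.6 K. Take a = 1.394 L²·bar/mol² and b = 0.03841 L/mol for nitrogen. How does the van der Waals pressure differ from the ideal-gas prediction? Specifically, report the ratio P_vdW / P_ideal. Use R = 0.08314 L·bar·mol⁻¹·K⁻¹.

Ideal: P_ideal = RT/V_m = (0.08314)(225.6)/0.8130 = 23.0706 bar
vdW: P = RT/(V_m − b) − a/V_m² = 18.7564/0.774590 − 1.394/0.660969 = 24.2146 − 2.10902 = 22.1056 bar
Ratio = 22.1056/23.0706 = 0.9582

P_vdW / P_ideal ≈ 0.9582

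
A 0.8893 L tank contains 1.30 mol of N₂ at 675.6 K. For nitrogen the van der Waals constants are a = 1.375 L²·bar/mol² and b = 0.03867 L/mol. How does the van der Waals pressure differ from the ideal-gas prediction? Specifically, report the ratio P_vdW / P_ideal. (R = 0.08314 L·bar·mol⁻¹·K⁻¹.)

Ideal: P_ideal = nRT/V = (1.30)(0.08314)(675.6)/0.8893 = 82.1097 bar
vdW: P = nRT/(V − nb) − a n²/V² = 73.0202/0.839029 − 2.32375/0.790854 = 87.0294 − 2.93828 = 84.0911 bar
Ratio = 84.0911/82.1097 = 1.024

P_vdW / P_ideal ≈ 1.024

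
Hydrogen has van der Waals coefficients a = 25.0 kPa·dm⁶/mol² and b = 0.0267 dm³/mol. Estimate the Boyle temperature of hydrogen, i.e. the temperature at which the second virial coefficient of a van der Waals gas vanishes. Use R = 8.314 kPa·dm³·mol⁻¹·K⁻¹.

For a van der Waals gas the second virial coefficient B₂ = b − a/(RT) vanishes at T_B = a/(Rb).
T_B = 25.0/(8.314×0.0267) = 25.0/0.22198 = 112.6 K

T_B ≈ 112.6 K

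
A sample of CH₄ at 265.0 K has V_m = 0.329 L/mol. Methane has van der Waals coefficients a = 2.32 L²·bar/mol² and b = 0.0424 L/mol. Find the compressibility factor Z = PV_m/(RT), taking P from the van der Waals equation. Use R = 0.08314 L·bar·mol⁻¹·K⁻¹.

P = RT/(V_m − b) − a/V_m² = (0.08314)(265.0)/(0.329 − 0.0424) − 2.32/(0.329)²
  = 22.032/0.28660 − 21.434 = 76.874 − 21.434 = 55.440 bar
Z = PV_m/(RT) = (55.440)(0.329)/((0.08314)(265.0)) = 18.240/22.032 = 0.8279

Z ≈ 0.8279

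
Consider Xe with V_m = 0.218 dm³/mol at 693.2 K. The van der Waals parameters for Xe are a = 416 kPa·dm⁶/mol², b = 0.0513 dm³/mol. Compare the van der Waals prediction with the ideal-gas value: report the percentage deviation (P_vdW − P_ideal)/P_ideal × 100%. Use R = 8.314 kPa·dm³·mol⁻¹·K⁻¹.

-2.34 %

Ideal: P_ideal = RT/V_m = (8.314)(693.2)/0.218 = 26437.0 kPa
vdW: P = RT/(V_m − b) − a/V_m² = 5763.26/0.166700 − 416/0.0475240 = 34572.6 − 8753.47 = 25819.1 kPa
% deviation = (25819.1 − 26437.0)/26437.0 × 100% = -2.34%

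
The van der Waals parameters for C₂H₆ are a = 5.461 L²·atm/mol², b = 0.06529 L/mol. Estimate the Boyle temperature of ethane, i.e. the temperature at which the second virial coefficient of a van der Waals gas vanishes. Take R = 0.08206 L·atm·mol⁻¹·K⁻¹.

T_B ≈ 1019 K

For a van der Waals gas the second virial coefficient B₂ = b − a/(RT) vanishes at T_B = a/(Rb).
T_B = 5.461/(0.08206×0.06529) = 5.461/0.0053577 = 1019 K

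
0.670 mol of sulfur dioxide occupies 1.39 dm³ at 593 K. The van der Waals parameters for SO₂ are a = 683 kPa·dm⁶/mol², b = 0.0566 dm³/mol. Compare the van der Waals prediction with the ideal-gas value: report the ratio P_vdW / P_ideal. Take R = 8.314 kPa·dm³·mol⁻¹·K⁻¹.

Ideal: P_ideal = nRT/V = (0.670)(8.314)(593)/1.39 = 2376.43 kPa
vdW: P = nRT/(V − nb) − a n²/V² = 3303.24/1.35208 − 306.599/1.93210 = 2443.08 − 158.687 = 2284.39 kPa
Ratio = 2284.39/2376.43 = 0.9613

P_vdW / P_ideal ≈ 0.9613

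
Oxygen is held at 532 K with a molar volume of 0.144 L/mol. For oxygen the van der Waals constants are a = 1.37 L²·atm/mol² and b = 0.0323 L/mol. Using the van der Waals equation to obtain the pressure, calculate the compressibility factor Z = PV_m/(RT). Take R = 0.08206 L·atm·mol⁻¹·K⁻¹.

Z ≈ 1.071

P = RT/(V_m − b) − a/V_m² = (0.08206)(532)/(0.144 − 0.0323) − 1.37/(0.144)²
  = 43.656/0.11170 − 66.069 = 390.83 − 66.069 = 324.76 atm
Z = PV_m/(RT) = (324.76)(0.144)/((0.08206)(532)) = 46.765/43.656 = 1.071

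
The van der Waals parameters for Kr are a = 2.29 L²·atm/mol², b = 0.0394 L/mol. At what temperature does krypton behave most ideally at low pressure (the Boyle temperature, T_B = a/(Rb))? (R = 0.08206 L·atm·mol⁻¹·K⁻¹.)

T_B ≈ 708.3 K

For a van der Waals gas the second virial coefficient B₂ = b − a/(RT) vanishes at T_B = a/(Rb).
T_B = 2.29/(0.08206×0.0394) = 2.29/0.0032332 = 708.3 K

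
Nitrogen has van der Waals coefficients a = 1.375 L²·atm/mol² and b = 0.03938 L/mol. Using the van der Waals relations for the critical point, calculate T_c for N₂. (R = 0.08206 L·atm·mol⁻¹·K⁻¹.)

For a van der Waals gas, T_c = 8a/(27Rb).
T_c = 8×1.375/(27×0.08206×0.03938) = 11.000/0.087251 = 126.1 K

T_c ≈ 126.1 K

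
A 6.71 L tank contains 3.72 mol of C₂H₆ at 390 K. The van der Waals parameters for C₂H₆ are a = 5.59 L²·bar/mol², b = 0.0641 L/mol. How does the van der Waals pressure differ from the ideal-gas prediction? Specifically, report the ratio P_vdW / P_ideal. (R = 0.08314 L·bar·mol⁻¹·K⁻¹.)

P_vdW / P_ideal ≈ 0.9413

Ideal: P_ideal = nRT/V = (3.72)(0.08314)(390)/6.71 = 17.9761 bar
vdW: P = nRT/(V − nb) − a n²/V² = 120.620/6.47155 − 77.3567/45.0241 = 18.6385 − 1.71812 = 16.9204 bar
Ratio = 16.9204/17.9761 = 0.9413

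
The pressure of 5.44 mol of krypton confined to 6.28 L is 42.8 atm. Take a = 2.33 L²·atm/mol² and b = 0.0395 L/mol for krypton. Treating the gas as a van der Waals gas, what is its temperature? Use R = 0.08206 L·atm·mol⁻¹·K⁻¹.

T = (P + a n²/V²)(V − nb)/(nR)
P + a n²/V² = 42.8 + (2.33)(5.44)²/(6.28)² = 44.548 atm
V − nb = 6.28 − (5.44)(0.0395) = 6.0651 L
T = (44.548)(6.0651)/((5.44)(0.08206)) = 605.3 K

T ≈ 605.3 K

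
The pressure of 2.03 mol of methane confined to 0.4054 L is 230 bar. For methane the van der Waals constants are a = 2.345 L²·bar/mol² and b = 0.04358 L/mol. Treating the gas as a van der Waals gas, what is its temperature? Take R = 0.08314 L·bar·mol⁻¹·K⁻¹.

T ≈ 542.3 K

T = (P + a n²/V²)(V − nb)/(nR)
P + a n²/V² = 230 + (2.345)(2.03)²/(0.4054)² = 288.80 bar
V − nb = 0.4054 − (2.03)(0.04358) = 0.31693 L
T = (288.80)(0.31693)/((2.03)(0.08314)) = 542.3 K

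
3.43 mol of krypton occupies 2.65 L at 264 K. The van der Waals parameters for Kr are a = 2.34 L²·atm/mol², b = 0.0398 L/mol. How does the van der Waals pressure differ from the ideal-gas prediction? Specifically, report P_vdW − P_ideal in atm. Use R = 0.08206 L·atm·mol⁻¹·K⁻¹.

Ideal: P_ideal = nRT/V = (3.43)(0.08206)(264)/2.65 = 28.0404 atm
vdW: P = nRT/(V − nb) − a n²/V² = 74.3070/2.51349 − 27.5299/7.02250 = 29.5633 − 3.92024 = 25.6431 atm
ΔP = 25.6431 − 28.0404 = -2.397 atm

ΔP ≈ -2.397 atm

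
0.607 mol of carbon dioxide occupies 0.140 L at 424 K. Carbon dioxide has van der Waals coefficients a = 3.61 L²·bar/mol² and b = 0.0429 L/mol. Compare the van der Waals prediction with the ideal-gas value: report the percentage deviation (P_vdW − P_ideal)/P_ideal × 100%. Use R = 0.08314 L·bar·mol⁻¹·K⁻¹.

Ideal: P_ideal = nRT/V = (0.607)(0.08314)(424)/0.140 = 152.840 bar
vdW: P = nRT/(V − nb) − a n²/V² = 21.3976/0.113960 − 1.33010/0.0196000 = 187.764 − 67.8622 = 119.902 bar
% deviation = (119.902 − 152.840)/152.840 × 100% = -21.55%

-21.55 %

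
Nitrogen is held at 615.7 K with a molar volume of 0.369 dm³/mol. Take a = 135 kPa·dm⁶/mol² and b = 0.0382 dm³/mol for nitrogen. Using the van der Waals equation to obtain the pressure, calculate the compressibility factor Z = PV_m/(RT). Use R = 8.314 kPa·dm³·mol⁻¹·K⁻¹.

Z ≈ 1.044

P = RT/(V_m − b) − a/V_m² = (8.314)(615.7)/(0.369 − 0.0382) − 135/(0.369)²
  = 5118.9/0.33080 − 991.47 = 15474 − 991.47 = 14483 kPa
Z = PV_m/(RT) = (14483)(0.369)/((8.314)(615.7)) = 5344.2/5118.9 = 1.044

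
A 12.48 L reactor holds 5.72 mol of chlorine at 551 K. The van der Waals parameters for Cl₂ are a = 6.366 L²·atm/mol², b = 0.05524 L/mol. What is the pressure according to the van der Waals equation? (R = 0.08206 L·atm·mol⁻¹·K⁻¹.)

P ≈ 19.92 atm

P = nRT/(V − nb) − a n²/V²
nRT/(V − nb) = (5.72)(0.08206)(551)/(12.48 − 5.72×0.05524) = 258.63/12.164 = 21.262 atm
a n²/V² = (6.366)(5.72)²/(12.48)² = 1.3373 atm
P = 21.262 − 1.3373 = 19.92 atm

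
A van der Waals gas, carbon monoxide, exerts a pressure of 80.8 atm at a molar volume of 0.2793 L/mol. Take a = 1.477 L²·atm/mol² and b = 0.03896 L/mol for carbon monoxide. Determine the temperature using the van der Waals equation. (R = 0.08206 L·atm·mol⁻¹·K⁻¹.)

T = (P + a/V_m²)(V_m − b)/R
P + a/V_m² = 80.8 + 1.477/(0.2793)² = 99.734 atm
V_m − b = 0.2793 − 0.03896 = 0.24034 L/mol
T = (99.734)(0.24034)/0.08206 = 292.1 K

T ≈ 292.1 K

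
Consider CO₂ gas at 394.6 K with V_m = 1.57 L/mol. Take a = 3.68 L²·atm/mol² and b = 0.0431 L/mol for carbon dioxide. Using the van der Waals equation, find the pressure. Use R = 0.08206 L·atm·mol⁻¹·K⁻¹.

P ≈ 19.71 atm

P = RT/(V_m − b) − a/V_m²
RT/(V_m − b) = (0.08206)(394.6)/(1.57 − 0.0431) = 32.381/1.5269 = 21.207 atm
a/V_m² = 3.68/(1.57)² = 1.4930 atm
P = 21.207 − 1.4930 = 19.71 atm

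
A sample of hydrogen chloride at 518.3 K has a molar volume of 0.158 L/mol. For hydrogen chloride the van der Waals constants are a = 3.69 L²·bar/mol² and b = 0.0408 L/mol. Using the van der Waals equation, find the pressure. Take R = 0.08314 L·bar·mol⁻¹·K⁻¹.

P ≈ 219.9 bar

P = RT/(V_m − b) − a/V_m²
RT/(V_m − b) = (0.08314)(518.3)/(0.158 − 0.0408) = 43.091/0.11720 = 367.67 bar
a/V_m² = 3.69/(0.158)² = 147.81 bar
P = 367.67 − 147.81 = 219.9 bar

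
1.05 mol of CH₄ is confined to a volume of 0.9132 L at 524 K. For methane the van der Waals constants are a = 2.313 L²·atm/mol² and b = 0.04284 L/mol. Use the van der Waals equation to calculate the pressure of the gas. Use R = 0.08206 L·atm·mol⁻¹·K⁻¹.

P ≈ 48.94 atm

P = nRT/(V − nb) − a n²/V²
nRT/(V − nb) = (1.05)(0.08206)(524)/(0.9132 − 1.05×0.04284) = 45.149/0.86822 = 52.002 atm
a n²/V² = (2.313)(1.05)²/(0.9132)² = 3.0579 atm
P = 52.002 − 3.0579 = 48.94 atm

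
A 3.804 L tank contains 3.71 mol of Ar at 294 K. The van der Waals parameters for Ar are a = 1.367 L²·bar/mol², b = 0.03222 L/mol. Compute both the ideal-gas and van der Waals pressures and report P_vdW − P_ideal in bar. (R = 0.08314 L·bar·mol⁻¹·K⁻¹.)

Ideal: P_ideal = nRT/V = (3.71)(0.08314)(294)/3.804 = 23.8391 bar
vdW: P = nRT/(V − nb) − a n²/V² = 90.6841/3.68446 − 18.8155/14.4704 = 24.6126 − 1.30028 = 23.3123 bar
ΔP = 23.3123 − 23.8391 = -0.527 bar

ΔP ≈ -0.527 bar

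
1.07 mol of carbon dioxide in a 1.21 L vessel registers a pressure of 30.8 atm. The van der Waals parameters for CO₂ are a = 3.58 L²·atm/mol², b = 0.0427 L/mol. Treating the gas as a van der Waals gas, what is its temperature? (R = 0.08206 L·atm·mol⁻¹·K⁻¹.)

T ≈ 445.5 K

T = (P + a n²/V²)(V − nb)/(nR)
P + a n²/V² = 30.8 + (3.58)(1.07)²/(1.21)² = 33.599 atm
V − nb = 1.21 − (1.07)(0.0427) = 1.1643 L
T = (33.599)(1.1643)/((1.07)(0.08206)) = 445.5 K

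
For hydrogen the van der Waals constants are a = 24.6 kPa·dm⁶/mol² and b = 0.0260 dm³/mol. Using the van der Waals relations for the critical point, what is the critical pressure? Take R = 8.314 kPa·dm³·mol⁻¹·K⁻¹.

P_c ≈ 1348 kPa

For a van der Waals gas, P_c = a/(27b²).
P_c = 24.6/(27×(0.0260)²) = 24.6/0.018252 = 1348 kPa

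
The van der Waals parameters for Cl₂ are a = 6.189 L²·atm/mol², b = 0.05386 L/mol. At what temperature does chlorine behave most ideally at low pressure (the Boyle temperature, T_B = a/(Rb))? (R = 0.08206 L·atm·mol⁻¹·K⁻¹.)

T_B ≈ 1400 K

For a van der Waals gas the second virial coefficient B₂ = b − a/(RT) vanishes at T_B = a/(Rb).
T_B = 6.189/(0.08206×0.05386) = 6.189/0.0044198 = 1400 K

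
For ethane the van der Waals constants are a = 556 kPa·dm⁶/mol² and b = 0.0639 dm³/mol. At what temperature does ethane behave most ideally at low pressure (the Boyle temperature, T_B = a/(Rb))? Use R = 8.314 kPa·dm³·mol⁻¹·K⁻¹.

For a van der Waals gas the second virial coefficient B₂ = b − a/(RT) vanishes at T_B = a/(Rb).
T_B = 556/(8.314×0.0639) = 556/0.53126 = 1047 K

T_B ≈ 1047 K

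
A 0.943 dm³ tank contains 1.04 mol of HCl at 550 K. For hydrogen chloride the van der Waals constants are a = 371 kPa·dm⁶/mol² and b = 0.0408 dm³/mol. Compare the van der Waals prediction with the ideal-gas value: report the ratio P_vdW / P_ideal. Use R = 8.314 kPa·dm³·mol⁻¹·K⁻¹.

P_vdW / P_ideal ≈ 0.9576

Ideal: P_ideal = nRT/V = (1.04)(8.314)(550)/0.943 = 5043.06 kPa
vdW: P = nRT/(V − nb) − a n²/V² = 4755.61/0.900568 − 401.274/0.889249 = 5280.68 − 451.250 = 4829.43 kPa
Ratio = 4829.43/5043.06 = 0.9576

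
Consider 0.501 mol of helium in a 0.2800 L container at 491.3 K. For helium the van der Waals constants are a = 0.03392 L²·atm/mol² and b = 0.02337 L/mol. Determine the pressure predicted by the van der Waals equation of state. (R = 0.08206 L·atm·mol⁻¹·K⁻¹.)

P = nRT/(V − nb) − a n²/V²
nRT/(V − nb) = (0.501)(0.08206)(491.3)/(0.2800 − 0.501×0.02337) = 20.198/0.26829 = 75.284 atm
a n²/V² = (0.03392)(0.501)²/(0.2800)² = 0.10860 atm
P = 75.284 − 0.10860 = 75.18 atm

P ≈ 75.18 atm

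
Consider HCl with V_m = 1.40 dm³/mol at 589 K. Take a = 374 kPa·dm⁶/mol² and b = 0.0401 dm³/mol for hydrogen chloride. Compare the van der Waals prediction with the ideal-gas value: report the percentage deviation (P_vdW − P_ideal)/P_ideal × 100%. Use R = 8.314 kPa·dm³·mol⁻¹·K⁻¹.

-2.51 %

Ideal: P_ideal = RT/V_m = (8.314)(589)/1.40 = 3497.82 kPa
vdW: P = RT/(V_m − b) − a/V_m² = 4896.95/1.35990 − 374/1.96000 = 3600.96 − 190.816 = 3410.14 kPa
% deviation = (3410.14 − 3497.82)/3497.82 × 100% = -2.51%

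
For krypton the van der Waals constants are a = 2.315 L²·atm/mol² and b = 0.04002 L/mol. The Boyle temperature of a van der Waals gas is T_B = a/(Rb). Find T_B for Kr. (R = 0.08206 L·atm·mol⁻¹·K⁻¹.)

For a van der Waals gas the second virial coefficient B₂ = b − a/(RT) vanishes at T_B = a/(Rb).
T_B = 2.315/(0.08206×0.04002) = 2.315/0.0032840 = 704.9 K

T_B ≈ 704.9 K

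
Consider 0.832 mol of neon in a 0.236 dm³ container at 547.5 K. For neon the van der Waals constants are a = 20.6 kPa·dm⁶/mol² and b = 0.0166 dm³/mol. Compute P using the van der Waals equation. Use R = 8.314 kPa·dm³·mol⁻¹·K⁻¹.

P ≈ 16789 kPa

P = nRT/(V − nb) − a n²/V²
nRT/(V − nb) = (0.832)(8.314)(547.5)/(0.236 − 0.832×0.0166) = 3787.2/0.22219 = 17045 kPa
a n²/V² = (20.6)(0.832)²/(0.236)² = 256.03 kPa
P = 17045 − 256.03 = 16789 kPa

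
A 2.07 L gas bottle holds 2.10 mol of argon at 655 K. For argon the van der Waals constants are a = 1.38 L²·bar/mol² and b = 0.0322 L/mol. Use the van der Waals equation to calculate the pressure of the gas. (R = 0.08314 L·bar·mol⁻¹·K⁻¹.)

P ≈ 55.69 bar

P = nRT/(V − nb) − a n²/V²
nRT/(V − nb) = (2.10)(0.08314)(655)/(2.07 − 2.10×0.0322) = 114.36/2.0024 = 57.111 bar
a n²/V² = (1.38)(2.10)²/(2.07)² = 1.4203 bar
P = 57.111 − 1.4203 = 55.69 bar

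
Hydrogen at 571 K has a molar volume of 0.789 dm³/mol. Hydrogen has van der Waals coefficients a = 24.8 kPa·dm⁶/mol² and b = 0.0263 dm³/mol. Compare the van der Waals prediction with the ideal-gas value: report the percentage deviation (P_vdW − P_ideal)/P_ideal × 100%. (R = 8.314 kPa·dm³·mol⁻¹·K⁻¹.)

2.79 %

Ideal: P_ideal = RT/V_m = (8.314)(571)/0.789 = 6016.85 kPa
vdW: P = RT/(V_m − b) − a/V_m² = 4747.29/0.762700 − 24.8/0.622521 = 6224.32 − 39.8380 = 6184.48 kPa
% deviation = (6184.48 − 6016.85)/6016.85 × 100% = 2.79%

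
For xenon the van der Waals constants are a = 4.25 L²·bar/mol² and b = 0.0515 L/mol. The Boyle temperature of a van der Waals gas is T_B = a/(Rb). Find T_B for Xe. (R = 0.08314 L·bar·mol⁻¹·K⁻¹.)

T_B ≈ 992.6 K

For a van der Waals gas the second virial coefficient B₂ = b − a/(RT) vanishes at T_B = a/(Rb).
T_B = 4.25/(0.08314×0.0515) = 4.25/0.0042817 = 992.6 K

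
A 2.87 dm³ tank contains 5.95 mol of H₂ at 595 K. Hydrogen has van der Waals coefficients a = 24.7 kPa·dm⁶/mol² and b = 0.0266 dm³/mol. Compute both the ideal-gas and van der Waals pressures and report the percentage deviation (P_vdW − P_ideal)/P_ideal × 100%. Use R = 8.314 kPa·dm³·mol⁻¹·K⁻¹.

4.80 %

Ideal: P_ideal = nRT/V = (5.95)(8.314)(595)/2.87 = 10255.6 kPa
vdW: P = nRT/(V − nb) − a n²/V² = 29433.6/2.71173 − 874.442/8.23690 = 10854.2 − 106.162 = 10748.0 kPa
% deviation = (10748.0 − 10255.6)/10255.6 × 100% = 4.80%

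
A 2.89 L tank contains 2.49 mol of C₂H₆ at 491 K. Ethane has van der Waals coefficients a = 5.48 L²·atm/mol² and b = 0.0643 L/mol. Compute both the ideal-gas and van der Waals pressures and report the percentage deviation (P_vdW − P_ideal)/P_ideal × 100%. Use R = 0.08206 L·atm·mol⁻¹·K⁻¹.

Ideal: P_ideal = nRT/V = (2.49)(0.08206)(491)/2.89 = 34.7148 atm
vdW: P = nRT/(V − nb) − a n²/V² = 100.326/2.72989 − 33.9765/8.35210 = 36.7509 − 4.06802 = 32.6829 atm
% deviation = (32.6829 − 34.7148)/34.7148 × 100% = -5.85%

-5.85 %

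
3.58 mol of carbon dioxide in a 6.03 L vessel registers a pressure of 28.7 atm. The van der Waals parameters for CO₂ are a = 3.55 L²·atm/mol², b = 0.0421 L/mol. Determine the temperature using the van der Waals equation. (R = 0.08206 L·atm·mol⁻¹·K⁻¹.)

T ≈ 599.4 K

T = (P + a n²/V²)(V − nb)/(nR)
P + a n²/V² = 28.7 + (3.55)(3.58)²/(6.03)² = 29.951 atm
V − nb = 6.03 − (3.58)(0.0421) = 5.8793 L
T = (29.951)(5.8793)/((3.58)(0.08206)) = 599.4 K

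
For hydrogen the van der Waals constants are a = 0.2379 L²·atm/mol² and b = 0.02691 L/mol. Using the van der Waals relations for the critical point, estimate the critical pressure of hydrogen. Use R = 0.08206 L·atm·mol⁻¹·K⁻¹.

For a van der Waals gas, P_c = a/(27b²).
P_c = 0.2379/(27×(0.02691)²) = 0.2379/0.019552 = 12.17 atm

P_c ≈ 12.17 atm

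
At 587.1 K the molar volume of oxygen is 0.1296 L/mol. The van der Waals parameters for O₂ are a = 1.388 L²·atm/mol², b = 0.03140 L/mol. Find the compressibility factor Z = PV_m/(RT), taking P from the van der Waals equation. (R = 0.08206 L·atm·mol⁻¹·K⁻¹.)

P = RT/(V_m − b) − a/V_m² = (0.08206)(587.1)/(0.1296 − 0.03140) − 1.388/(0.1296)²
  = 48.177/0.098200 − 82.638 = 490.60 − 82.638 = 407.96 atm
Z = PV_m/(RT) = (407.96)(0.1296)/((0.08206)(587.1)) = 52.872/48.177 = 1.097

Z ≈ 1.097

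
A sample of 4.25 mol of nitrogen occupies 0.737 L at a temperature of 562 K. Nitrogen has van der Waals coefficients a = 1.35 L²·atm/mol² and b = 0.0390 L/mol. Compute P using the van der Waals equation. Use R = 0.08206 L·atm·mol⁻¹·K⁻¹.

P ≈ 298.2 atm

P = nRT/(V − nb) − a n²/V²
nRT/(V − nb) = (4.25)(0.08206)(562)/(0.737 − 4.25×0.0390) = 196.00/0.57125 = 343.11 atm
a n²/V² = (1.35)(4.25)²/(0.737)² = 44.893 atm
P = 343.11 − 44.893 = 298.2 atm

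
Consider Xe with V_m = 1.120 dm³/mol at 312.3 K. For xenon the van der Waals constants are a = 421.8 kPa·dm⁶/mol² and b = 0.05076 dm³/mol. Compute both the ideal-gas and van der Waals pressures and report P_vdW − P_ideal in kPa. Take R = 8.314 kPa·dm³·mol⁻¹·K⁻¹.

ΔP ≈ -226.2 kPa

Ideal: P_ideal = RT/V_m = (8.314)(312.3)/1.120 = 2318.27 kPa
vdW: P = RT/(V_m − b) − a/V_m² = 2596.46/1.06924 − 421.8/1.25440 = 2428.32 − 336.256 = 2092.06 kPa
ΔP = 2092.06 − 2318.27 = -226.2 kPa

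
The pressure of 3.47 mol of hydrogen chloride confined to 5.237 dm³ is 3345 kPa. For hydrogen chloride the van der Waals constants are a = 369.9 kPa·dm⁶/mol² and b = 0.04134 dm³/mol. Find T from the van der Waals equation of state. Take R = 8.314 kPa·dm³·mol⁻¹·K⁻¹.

T = (P + a n²/V²)(V − nb)/(nR)
P + a n²/V² = 3345 + (369.9)(3.47)²/(5.237)² = 3507.4 kPa
V − nb = 5.237 − (3.47)(0.04134) = 5.0936 dm³
T = (3507.4)(5.0936)/((3.47)(8.314)) = 619.3 K

T ≈ 619.3 K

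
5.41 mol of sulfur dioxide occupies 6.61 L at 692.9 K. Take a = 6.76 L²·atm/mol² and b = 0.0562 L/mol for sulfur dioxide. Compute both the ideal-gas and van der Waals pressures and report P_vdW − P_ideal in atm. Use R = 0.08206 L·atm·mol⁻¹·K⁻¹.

Ideal: P_ideal = nRT/V = (5.41)(0.08206)(692.9)/6.61 = 46.5369 atm
vdW: P = nRT/(V − nb) − a n²/V² = 307.609/6.30596 − 197.852/43.6921 = 48.7807 − 4.52832 = 44.2524 atm
ΔP = 44.2524 − 46.5369 = -2.285 atm

ΔP ≈ -2.285 atm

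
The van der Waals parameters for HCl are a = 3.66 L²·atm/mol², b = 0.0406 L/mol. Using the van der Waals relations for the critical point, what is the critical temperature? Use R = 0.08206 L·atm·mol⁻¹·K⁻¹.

T_c ≈ 325.5 K

For a van der Waals gas, T_c = 8a/(27Rb).
T_c = 8×3.66/(27×0.08206×0.0406) = 29.280/0.089954 = 325.5 K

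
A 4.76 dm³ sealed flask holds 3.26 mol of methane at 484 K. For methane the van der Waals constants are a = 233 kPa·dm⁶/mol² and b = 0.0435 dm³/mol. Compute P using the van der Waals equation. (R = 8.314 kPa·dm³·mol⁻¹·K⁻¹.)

P ≈ 2731 kPa

P = nRT/(V − nb) − a n²/V²
nRT/(V − nb) = (3.26)(8.314)(484)/(4.76 − 3.26×0.0435) = 13118/4.6182 = 2840.5 kPa
a n²/V² = (233)(3.26)²/(4.76)² = 109.29 kPa
P = 2840.5 − 109.29 = 2731 kPa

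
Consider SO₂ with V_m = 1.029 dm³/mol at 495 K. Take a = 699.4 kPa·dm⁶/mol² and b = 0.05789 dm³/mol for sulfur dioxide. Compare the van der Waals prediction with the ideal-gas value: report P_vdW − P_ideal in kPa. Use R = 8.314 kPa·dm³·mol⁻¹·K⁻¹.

ΔP ≈ -422.1 kPa

Ideal: P_ideal = RT/V_m = (8.314)(495)/1.029 = 3999.45 kPa
vdW: P = RT/(V_m − b) − a/V_m² = 4115.43/0.971110 − 699.4/1.05884 = 4237.86 − 660.534 = 3577.33 kPa
ΔP = 3577.33 − 3999.45 = -422.1 kPa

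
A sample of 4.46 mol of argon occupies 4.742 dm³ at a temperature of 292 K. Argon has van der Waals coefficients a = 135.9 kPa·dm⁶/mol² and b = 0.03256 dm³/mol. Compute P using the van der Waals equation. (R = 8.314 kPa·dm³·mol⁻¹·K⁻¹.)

P = nRT/(V − nb) − a n²/V²
nRT/(V − nb) = (4.46)(8.314)(292)/(4.742 − 4.46×0.03256) = 10827/4.5968 = 2355.3 kPa
a n²/V² = (135.9)(4.46)²/(4.742)² = 120.22 kPa
P = 2355.3 − 120.22 = 2235 kPa

P ≈ 2235 kPa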